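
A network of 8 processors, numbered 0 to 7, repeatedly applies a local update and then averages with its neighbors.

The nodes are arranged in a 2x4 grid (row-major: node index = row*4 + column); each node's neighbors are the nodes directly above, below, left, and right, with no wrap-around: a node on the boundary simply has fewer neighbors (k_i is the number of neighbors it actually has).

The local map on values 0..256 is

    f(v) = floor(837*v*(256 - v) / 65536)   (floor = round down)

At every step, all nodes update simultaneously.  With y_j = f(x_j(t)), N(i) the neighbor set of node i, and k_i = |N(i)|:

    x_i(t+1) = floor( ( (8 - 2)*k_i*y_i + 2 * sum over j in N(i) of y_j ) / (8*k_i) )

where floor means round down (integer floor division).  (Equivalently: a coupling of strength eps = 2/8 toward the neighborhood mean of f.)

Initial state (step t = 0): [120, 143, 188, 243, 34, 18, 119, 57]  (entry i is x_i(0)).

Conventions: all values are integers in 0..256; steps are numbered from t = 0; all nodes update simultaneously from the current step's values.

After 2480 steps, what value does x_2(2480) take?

Simulating step by step:
t=0: [120, 143, 188, 243, 34, 18, 119, 57]
t=1: [193, 189, 160, 68, 104, 83, 186, 139]
t=2: [161, 165, 187, 172, 193, 181, 173, 196]
t=3: [189, 187, 169, 177, 162, 173, 177, 158]
t=4: [165, 167, 183, 181, 188, 181, 180, 192]
t=5: [187, 186, 172, 170, 167, 173, 172, 160]
t=6: [167, 168, 182, 187, 185, 182, 184, 193]
t=7: [186, 185, 172, 163, 170, 172, 168, 157]
t=8: [168, 169, 183, 192, 183, 183, 188, 196]
t=9: [185, 184, 169, 157, 172, 170, 163, 152]
t=10: [169, 171, 186, 197, 182, 185, 192, 199]
t=11: [184, 182, 165, 149, 173, 168, 156, 146]
t=12: [171, 174, 191, 201, 181, 187, 197, 204]
t=13: [183, 178, 157, 142, 173, 164, 149, 137]
t=14: [172, 179, 197, 205, 182, 190, 202, 207]
t=15: [181, 173, 148, 134, 172, 160, 140, 130]
t=16: [175, 185, 202, 207, 184, 194, 206, 208]
t=17: [177, 164, 139, 130, 168, 153, 133, 127]
t=18: [181, 192, 206, 208, 188, 199, 207, 208]
t=19: [169, 154, 132, 127, 161, 145, 130, 127]
t=20: [189, 200, 208, 209, 195, 204, 208, 209]
t=21: [157, 142, 128, 125, 150, 136, 127, 125]
t=22: [199, 205, 208, 209, 203, 207, 208, 209]
t=23: [141, 133, 127, 125, 136, 129, 127, 125]
t=24: [207, 208, 208, 209, 208, 208, 209, 209]
t=25: [128, 127, 126, 125, 127, 126, 125, 125]
t=26: [209, 209, 209, 209, 209, 209, 209, 209]
t=27: [125, 125, 125, 125, 125, 125, 125, 125]
t=28: [209, 209, 209, 209, 209, 209, 209, 209]

Answer: x_2(2480) = 209
Key observation: The state at step 26, [209, 209, 209, 209, 209, 209, 209, 209], reappears at step 28: the system is in a cycle of period 2 from step 26 on.  Therefore the state at step 2480 equals the state at step 26 + ((2480 - 26) mod 2) = 26, which is [209, 209, 209, 209, 209, 209, 209, 209].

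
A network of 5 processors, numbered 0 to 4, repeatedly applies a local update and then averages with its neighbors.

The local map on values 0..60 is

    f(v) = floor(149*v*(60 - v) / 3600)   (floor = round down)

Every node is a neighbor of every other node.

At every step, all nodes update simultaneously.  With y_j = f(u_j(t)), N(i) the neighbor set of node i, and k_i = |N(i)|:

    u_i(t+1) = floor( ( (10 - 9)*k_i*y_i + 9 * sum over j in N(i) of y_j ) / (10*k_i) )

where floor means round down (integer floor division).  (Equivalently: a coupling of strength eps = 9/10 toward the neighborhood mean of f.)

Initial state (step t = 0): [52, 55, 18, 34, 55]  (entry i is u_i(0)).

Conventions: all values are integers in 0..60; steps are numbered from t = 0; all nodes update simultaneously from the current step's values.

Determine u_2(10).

Simulating step by step:
t=0: [52, 55, 18, 34, 55]
t=1: [21, 22, 19, 19, 22]
t=2: [33, 32, 33, 33, 32]
t=3: [36, 36, 36, 36, 36]
t=4: [35, 35, 35, 35, 35]
t=5: [36, 36, 36, 36, 36]
t=6: [35, 35, 35, 35, 35]
t=7: [36, 36, 36, 36, 36]
t=8: [35, 35, 35, 35, 35]
t=9: [36, 36, 36, 36, 36]
t=10: [35, 35, 35, 35, 35]

Answer: u_2(10) = 35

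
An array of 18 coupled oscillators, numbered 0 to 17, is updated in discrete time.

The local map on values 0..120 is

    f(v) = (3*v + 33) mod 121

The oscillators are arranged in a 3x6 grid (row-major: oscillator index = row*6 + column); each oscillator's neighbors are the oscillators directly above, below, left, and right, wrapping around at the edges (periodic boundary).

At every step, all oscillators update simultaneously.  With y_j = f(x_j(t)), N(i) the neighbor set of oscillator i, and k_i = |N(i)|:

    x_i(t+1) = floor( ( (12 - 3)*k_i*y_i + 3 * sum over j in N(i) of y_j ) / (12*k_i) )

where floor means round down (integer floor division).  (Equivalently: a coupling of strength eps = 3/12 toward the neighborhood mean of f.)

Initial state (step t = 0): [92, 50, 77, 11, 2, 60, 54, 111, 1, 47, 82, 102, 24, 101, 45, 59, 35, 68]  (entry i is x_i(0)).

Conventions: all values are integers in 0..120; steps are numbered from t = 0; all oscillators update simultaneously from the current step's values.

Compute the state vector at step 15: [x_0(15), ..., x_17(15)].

Simulating step by step:
t=0: [92, 50, 77, 11, 2, 60, 54, 111, 1, 47, 82, 102, 24, 101, 45, 59, 35, 68]
t=1: [71, 58, 29, 62, 42, 88, 72, 18, 34, 54, 40, 92, 100, 84, 50, 78, 30, 106]
t=2: [17, 80, 106, 89, 40, 54, 20, 74, 31, 66, 35, 62, 78, 52, 59, 33, 14, 95]
t=3: [76, 40, 93, 59, 38, 73, 83, 22, 23, 88, 32, 89, 38, 60, 78, 29, 64, 74]
t=4: [21, 41, 68, 83, 32, 14, 42, 90, 92, 61, 21, 47, 29, 80, 42, 107, 88, 22]
t=5: [88, 45, 98, 50, 22, 72, 49, 56, 69, 90, 85, 59, 106, 39, 48, 98, 60, 93]
t=6: [55, 50, 81, 67, 87, 24, 65, 75, 106, 65, 55, 78, 95, 40, 61, 80, 87, 71]
t=7: [79, 56, 49, 98, 60, 88, 92, 31, 97, 100, 72, 37, 70, 39, 84, 46, 49, 19]
t=8: [33, 67, 62, 82, 81, 55, 53, 19, 73, 82, 21, 30, 14, 29, 46, 54, 59, 76]
t=9: [29, 104, 86, 42, 44, 61, 64, 87, 24, 41, 82, 17, 70, 110, 56, 68, 80, 29]
t=10: [108, 91, 57, 43, 45, 94, 94, 58, 92, 44, 39, 85, 22, 14, 76, 98, 43, 103]
t=11: [105, 70, 74, 46, 46, 74, 76, 81, 64, 46, 32, 51, 96, 73, 33, 72, 47, 91]
t=12: [86, 10, 20, 45, 45, 27, 32, 33, 84, 48, 19, 55, 71, 15, 16, 15, 47, 61]
t=13: [48, 61, 84, 52, 54, 102, 14, 20, 47, 58, 82, 76, 17, 68, 79, 73, 59, 86]
t=14: [63, 90, 47, 64, 73, 85, 72, 90, 55, 75, 44, 30, 81, 105, 34, 24, 77, 54]
t=15: [85, 65, 55, 89, 21, 46, 17, 61, 66, 32, 36, 12, 43, 90, 31, 88, 31, 62]

Answer: [85, 65, 55, 89, 21, 46, 17, 61, 66, 32, 36, 12, 43, 90, 31, 88, 31, 62]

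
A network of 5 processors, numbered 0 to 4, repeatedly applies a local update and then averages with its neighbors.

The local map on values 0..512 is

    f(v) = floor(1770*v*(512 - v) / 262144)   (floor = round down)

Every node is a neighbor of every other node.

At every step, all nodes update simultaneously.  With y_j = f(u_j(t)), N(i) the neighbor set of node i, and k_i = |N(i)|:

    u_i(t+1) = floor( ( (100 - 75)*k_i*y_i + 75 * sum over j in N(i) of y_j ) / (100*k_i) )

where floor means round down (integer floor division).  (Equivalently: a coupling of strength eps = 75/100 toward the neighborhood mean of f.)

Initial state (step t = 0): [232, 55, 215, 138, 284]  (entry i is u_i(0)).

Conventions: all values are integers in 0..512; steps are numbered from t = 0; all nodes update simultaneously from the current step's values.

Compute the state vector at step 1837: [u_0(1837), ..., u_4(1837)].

Answer: [437, 437, 437, 437, 437]
Key observation: The state at step 17, [437, 437, 437, 437, 437], reappears at step 21: the system is in a cycle of period 4 from step 17 on.  Therefore the state at step 1837 equals the state at step 17 + ((1837 - 17) mod 4) = 17, which is [437, 437, 437, 437, 437].

Derivation:
t=0: [232, 55, 215, 138, 284]
t=1: [369, 352, 368, 363, 369]
t=2: [362, 363, 362, 362, 362]
t=3: [365, 365, 365, 365, 365]
t=4: [362, 362, 362, 362, 362]
t=5: [366, 366, 366, 366, 366]
t=6: [360, 360, 360, 360, 360]
t=7: [369, 369, 369, 369, 369]
t=8: [356, 356, 356, 356, 356]
t=9: [374, 374, 374, 374, 374]
t=10: [348, 348, 348, 348, 348]
t=11: [385, 385, 385, 385, 385]
t=12: [330, 330, 330, 330, 330]
t=13: [405, 405, 405, 405, 405]
t=14: [292, 292, 292, 292, 292]
t=15: [433, 433, 433, 433, 433]
t=16: [230, 230, 230, 230, 230]
t=17: [437, 437, 437, 437, 437]
t=18: [221, 221, 221, 221, 221]
t=19: [434, 434, 434, 434, 434]
t=20: [228, 228, 228, 228, 228]
t=21: [437, 437, 437, 437, 437]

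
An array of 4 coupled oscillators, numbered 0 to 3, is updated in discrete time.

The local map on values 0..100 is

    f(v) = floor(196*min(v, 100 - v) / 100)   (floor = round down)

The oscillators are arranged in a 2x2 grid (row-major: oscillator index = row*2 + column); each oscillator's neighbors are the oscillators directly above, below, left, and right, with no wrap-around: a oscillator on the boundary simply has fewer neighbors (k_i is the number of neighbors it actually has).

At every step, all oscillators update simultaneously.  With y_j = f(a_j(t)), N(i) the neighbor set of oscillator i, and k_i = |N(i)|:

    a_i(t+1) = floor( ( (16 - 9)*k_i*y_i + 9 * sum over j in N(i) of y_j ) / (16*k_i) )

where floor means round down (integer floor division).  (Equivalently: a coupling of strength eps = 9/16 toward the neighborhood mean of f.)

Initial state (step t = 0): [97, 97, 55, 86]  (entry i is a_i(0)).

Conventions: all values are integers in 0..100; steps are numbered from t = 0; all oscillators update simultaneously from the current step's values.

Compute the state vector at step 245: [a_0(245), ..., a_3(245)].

Answer: [84, 83, 86, 85]
Key observation: The state at step 8, [84, 83, 86, 85], reappears at step 11: the system is in a cycle of period 3 from step 8 on.  Therefore the state at step 245 equals the state at step 8 + ((245 - 8) mod 3) = 8, which is [84, 83, 86, 85].

Derivation:
t=0: [97, 97, 55, 86]
t=1: [28, 11, 47, 37]
t=2: [55, 44, 75, 63]
t=3: [76, 82, 66, 69]
t=4: [48, 45, 58, 54]
t=5: [88, 90, 87, 87]
t=6: [22, 21, 24, 23]
t=7: [43, 42, 45, 44]
t=8: [84, 83, 86, 85]
t=9: [30, 31, 28, 29]
t=10: [57, 58, 55, 56]
t=11: [84, 83, 86, 85]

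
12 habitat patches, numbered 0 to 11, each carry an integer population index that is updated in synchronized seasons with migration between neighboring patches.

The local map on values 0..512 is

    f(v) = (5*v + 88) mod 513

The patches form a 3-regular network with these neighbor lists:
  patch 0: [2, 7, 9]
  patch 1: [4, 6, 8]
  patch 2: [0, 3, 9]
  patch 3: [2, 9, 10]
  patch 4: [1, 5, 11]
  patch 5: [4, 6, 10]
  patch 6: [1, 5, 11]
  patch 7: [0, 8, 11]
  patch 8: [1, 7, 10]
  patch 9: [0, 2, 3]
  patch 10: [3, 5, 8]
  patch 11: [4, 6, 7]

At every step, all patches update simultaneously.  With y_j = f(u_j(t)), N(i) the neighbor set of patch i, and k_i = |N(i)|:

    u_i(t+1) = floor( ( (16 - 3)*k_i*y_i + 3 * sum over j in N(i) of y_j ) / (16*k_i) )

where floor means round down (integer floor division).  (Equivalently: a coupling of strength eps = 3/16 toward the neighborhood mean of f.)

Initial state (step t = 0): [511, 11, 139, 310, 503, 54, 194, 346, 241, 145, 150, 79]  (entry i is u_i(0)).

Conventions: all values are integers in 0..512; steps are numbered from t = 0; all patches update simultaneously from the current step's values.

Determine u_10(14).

Answer: u_10(14) = 439

Derivation:
t=0: [511, 11, 139, 310, 503, 54, 194, 346, 241, 145, 150, 79]
t=1: [116, 137, 249, 136, 92, 315, 87, 278, 263, 271, 309, 414]
t=2: [199, 237, 301, 258, 59, 109, 38, 407, 356, 383, 123, 117]
t=3: [83, 262, 98, 330, 344, 150, 258, 91, 299, 405, 204, 175]
t=4: [418, 343, 100, 174, 290, 308, 357, 86, 66, 97, 102, 406]
t=5: [111, 293, 100, 375, 442, 130, 297, 42, 361, 89, 128, 106]
t=6: [130, 51, 96, 363, 221, 213, 49, 278, 320, 55, 237, 121]
t=7: [237, 319, 104, 337, 176, 149, 311, 401, 186, 335, 240, 205]
t=8: [223, 183, 121, 226, 404, 311, 118, 85, 438, 218, 279, 108]
t=9: [164, 426, 178, 205, 89, 126, 178, 32, 242, 157, 403, 107]
t=10: [388, 182, 430, 125, 46, 200, 407, 250, 250, 351, 76, 135]
t=11: [447, 437, 213, 222, 308, 103, 107, 319, 332, 301, 416, 246]
t=12: [240, 205, 134, 158, 110, 92, 127, 165, 199, 79, 123, 258]
t=13: [283, 95, 268, 353, 131, 61, 200, 366, 88, 446, 182, 331]
t=14: [453, 59, 392, 327, 227, 367, 90, 351, 69, 290, 439, 207]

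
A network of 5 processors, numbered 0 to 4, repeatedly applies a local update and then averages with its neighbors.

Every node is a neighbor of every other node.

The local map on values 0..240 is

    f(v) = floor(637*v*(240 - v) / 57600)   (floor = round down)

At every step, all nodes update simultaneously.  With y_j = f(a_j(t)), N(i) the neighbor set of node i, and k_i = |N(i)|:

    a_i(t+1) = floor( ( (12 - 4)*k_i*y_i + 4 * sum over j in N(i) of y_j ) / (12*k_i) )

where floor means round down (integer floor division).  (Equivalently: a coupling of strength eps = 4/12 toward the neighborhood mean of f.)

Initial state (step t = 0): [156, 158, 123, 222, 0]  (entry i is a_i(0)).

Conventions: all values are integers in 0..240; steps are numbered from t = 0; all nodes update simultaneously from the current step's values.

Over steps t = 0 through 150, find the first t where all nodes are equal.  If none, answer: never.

Answer: 5
Key observation: Synchronization is absorbing here: once all nodes are equal they stay equal, and step 5 is the first all-equal step.

Derivation:
t=0: [156, 158, 123, 222, 0]  (not all equal)
t=1: [124, 124, 133, 66, 40]  (not all equal)
t=2: [150, 150, 149, 131, 108]  (not all equal)
t=3: [150, 150, 150, 155, 155]  (not all equal)
t=4: [148, 148, 148, 146, 146]  (not all equal)
t=5: [150, 150, 150, 150, 150]  (all equal)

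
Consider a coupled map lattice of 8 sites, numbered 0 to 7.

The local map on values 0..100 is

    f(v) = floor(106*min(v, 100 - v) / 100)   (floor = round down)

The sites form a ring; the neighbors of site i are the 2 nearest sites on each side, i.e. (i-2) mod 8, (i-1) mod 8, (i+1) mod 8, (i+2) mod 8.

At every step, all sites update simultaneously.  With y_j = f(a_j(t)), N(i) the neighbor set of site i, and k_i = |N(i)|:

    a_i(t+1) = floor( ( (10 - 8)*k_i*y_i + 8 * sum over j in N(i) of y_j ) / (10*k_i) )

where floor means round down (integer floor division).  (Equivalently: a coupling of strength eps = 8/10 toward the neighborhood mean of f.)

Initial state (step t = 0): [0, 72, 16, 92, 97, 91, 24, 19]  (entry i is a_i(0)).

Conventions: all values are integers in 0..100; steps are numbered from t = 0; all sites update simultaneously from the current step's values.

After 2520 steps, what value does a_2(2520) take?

Simulating step by step:
t=0: [0, 72, 16, 92, 97, 91, 24, 19]
t=1: [18, 14, 11, 13, 12, 13, 11, 16]
t=2: [14, 14, 13, 12, 12, 13, 14, 14]
t=3: [13, 13, 13, 12, 12, 13, 13, 13]
t=4: [13, 12, 12, 12, 12, 12, 12, 13]
t=5: [12, 12, 12, 12, 12, 12, 12, 12]
t=6: [12, 12, 12, 12, 12, 12, 12, 12]

Answer: a_2(2520) = 12
Key observation: The state at step 5, [12, 12, 12, 12, 12, 12, 12, 12], reappears at step 6: the system is in a cycle of period 1 from step 5 on.  Therefore the state at step 2520 equals the state at step 5 + ((2520 - 5) mod 1) = 5, which is [12, 12, 12, 12, 12, 12, 12, 12].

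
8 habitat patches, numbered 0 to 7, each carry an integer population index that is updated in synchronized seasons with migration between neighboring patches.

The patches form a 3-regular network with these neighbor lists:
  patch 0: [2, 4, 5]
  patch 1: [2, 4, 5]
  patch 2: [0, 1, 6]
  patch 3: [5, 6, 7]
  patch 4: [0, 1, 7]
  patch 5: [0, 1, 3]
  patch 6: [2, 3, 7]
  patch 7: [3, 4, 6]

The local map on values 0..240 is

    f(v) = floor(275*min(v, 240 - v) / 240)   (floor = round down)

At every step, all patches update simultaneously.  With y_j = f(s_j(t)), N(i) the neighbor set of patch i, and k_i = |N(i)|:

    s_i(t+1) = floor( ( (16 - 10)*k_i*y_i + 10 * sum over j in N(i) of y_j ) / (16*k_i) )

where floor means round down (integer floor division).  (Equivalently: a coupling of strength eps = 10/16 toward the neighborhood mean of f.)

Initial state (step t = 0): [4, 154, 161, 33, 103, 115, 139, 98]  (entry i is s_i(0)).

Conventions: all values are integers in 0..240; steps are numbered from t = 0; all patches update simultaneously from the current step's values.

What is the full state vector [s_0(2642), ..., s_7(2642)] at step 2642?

Simulating step by step:
t=0: [4, 154, 161, 33, 103, 115, 139, 98]
t=1: [72, 107, 78, 88, 88, 78, 92, 98]
t=2: [88, 103, 97, 101, 103, 96, 102, 105]
t=3: [108, 114, 111, 115, 114, 110, 115, 117]
t=4: [125, 128, 127, 130, 129, 127, 130, 131]
t=5: [129, 128, 128, 126, 127, 128, 126, 125]
t=6: [127, 128, 128, 129, 128, 128, 129, 130]
t=7: [128, 128, 128, 127, 127, 128, 127, 126]
t=8: [128, 128, 128, 129, 128, 128, 129, 129]
t=9: [128, 128, 127, 127, 127, 127, 127, 127]
t=10: [128, 128, 128, 129, 128, 128, 129, 129]

Answer: [128, 128, 128, 129, 128, 128, 129, 129]
Key observation: The state at step 8, [128, 128, 128, 129, 128, 128, 129, 129], reappears at step 10: the system is in a cycle of period 2 from step 8 on.  Therefore the state at step 2642 equals the state at step 8 + ((2642 - 8) mod 2) = 8, which is [128, 128, 128, 129, 128, 128, 129, 129].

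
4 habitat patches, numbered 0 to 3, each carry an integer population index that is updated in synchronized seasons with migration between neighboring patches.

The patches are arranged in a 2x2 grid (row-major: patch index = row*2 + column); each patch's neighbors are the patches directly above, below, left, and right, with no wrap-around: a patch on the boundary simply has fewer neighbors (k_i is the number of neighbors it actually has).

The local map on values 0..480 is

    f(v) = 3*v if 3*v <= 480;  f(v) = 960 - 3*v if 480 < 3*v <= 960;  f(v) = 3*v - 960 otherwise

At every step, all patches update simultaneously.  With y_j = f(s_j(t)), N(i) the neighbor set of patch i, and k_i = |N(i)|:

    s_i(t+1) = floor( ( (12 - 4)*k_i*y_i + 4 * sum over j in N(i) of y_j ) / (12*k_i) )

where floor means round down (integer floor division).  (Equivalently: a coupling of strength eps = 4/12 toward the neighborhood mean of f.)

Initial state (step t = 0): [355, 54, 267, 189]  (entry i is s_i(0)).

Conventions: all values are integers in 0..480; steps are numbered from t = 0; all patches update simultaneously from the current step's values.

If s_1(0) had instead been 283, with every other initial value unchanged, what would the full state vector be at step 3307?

Answer: [272, 256, 256, 272]
Key observation: The state at step 24, [160, 176, 176, 160], reappears at step 28: the system is in a cycle of period 4 from step 24 on.  Therefore the state at step 3307 equals the state at step 24 + ((3307 - 24) mod 4) = 27, which is [272, 256, 256, 272].

Derivation:
t=0: [355, 283, 267, 189]
t=1: [115, 157, 189, 307]
t=2: [374, 378, 326, 170]
t=3: [140, 218, 114, 332]
t=4: [388, 280, 304, 132]
t=5: [164, 180, 132, 292]
t=6: [448, 372, 356, 192]
t=7: [300, 232, 200, 300]
t=8: [144, 196, 260, 144]
t=9: [380, 392, 264, 380]
t=10: [184, 204, 172, 184]
t=11: [404, 368, 432, 404]
t=12: [248, 180, 308, 248]
t=13: [220, 352, 96, 220]
t=14: [264, 164, 292, 264]
t=15: [204, 368, 112, 204]
t=16: [312, 212, 340, 312]
t=17: [80, 224, 48, 80]
t=18: [232, 272, 176, 232]
t=19: [272, 184, 376, 272]
t=20: [192, 320, 160, 192]
t=21: [336, 128, 448, 336]
t=22: [160, 272, 272, 160]
t=23: [368, 256, 256, 368]
t=24: [160, 176, 176, 160]
t=25: [464, 448, 448, 464]
t=26: [416, 400, 400, 416]
t=27: [272, 256, 256, 272]
t=28: [160, 176, 176, 160]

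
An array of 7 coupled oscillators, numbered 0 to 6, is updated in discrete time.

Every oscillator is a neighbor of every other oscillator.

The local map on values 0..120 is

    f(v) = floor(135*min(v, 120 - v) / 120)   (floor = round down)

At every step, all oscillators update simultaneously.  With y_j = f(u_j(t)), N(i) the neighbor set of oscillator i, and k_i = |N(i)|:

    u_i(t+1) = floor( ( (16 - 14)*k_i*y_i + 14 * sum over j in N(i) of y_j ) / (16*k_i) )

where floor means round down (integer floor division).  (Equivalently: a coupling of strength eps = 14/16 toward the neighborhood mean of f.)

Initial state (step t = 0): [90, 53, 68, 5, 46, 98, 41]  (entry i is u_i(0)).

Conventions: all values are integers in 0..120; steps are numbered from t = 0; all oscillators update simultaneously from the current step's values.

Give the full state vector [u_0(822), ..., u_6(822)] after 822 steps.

Answer: [67, 67, 67, 67, 67, 67, 67]
Key observation: The state at step 5, [60, 60, 60, 60, 60, 60, 60], reappears at step 9: the system is in a cycle of period 4 from step 5 on.  Therefore the state at step 822 equals the state at step 5 + ((822 - 5) mod 4) = 6, which is [67, 67, 67, 67, 67, 67, 67].

Derivation:
t=0: [90, 53, 68, 5, 46, 98, 41]
t=1: [39, 39, 39, 40, 39, 39, 39]
t=2: [43, 43, 43, 43, 43, 43, 43]
t=3: [48, 48, 48, 48, 48, 48, 48]
t=4: [54, 54, 54, 54, 54, 54, 54]
t=5: [60, 60, 60, 60, 60, 60, 60]
t=6: [67, 67, 67, 67, 67, 67, 67]
t=7: [59, 59, 59, 59, 59, 59, 59]
t=8: [66, 66, 66, 66, 66, 66, 66]
t=9: [60, 60, 60, 60, 60, 60, 60]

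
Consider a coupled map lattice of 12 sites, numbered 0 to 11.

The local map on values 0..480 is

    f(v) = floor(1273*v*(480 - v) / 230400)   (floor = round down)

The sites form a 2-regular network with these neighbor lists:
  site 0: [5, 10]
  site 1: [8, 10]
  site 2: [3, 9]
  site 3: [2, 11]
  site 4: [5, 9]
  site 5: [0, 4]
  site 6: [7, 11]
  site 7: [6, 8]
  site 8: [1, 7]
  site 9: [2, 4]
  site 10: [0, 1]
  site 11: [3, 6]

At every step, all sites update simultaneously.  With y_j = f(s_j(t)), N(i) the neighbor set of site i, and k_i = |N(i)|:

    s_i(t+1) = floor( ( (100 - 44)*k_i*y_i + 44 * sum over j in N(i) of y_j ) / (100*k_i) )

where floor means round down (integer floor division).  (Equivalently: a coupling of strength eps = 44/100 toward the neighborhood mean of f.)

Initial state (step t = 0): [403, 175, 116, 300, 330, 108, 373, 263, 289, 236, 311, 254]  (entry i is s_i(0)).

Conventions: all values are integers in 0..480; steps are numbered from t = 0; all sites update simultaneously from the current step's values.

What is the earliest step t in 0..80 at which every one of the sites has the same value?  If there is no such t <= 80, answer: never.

Simulating step by step:
t=0: [403, 175, 116, 300, 330, 108, 373, 263, 289, 236, 311, 254]  (not all equal)
t=1: [208, 295, 266, 287, 271, 221, 262, 291, 304, 289, 264, 291]  (not all equal)
t=2: [313, 302, 310, 307, 311, 314, 309, 303, 298, 307, 311, 306]  (not all equal)
t=3: [288, 295, 291, 292, 290, 287, 292, 295, 297, 291, 291, 293]  (not all equal)
t=4: [304, 301, 303, 302, 304, 305, 302, 301, 300, 303, 303, 302]  (not all equal)
t=5: [295, 297, 296, 296, 295, 294, 297, 297, 297, 295, 296, 297]  (not all equal)
t=6: [301, 300, 300, 300, 301, 301, 300, 300, 300, 300, 300, 300]  (not all equal)
t=7: [297, 298, 298, 298, 297, 297, 298, 298, 298, 297, 297, 298]  (not all equal)
t=8: [300, 299, 299, 299, 300, 300, 299, 299, 299, 299, 299, 299]  (not all equal)
t=9: [298, 299, 299, 299, 298, 298, 299, 299, 299, 298, 298, 299]  (not all equal)
t=10: [299, 299, 299, 299, 299, 299, 299, 299, 299, 299, 299, 299]  (all equal)

Answer: 10
Key observation: Synchronization is absorbing here: once all sites are equal they stay equal, and step 10 is the first all-equal step.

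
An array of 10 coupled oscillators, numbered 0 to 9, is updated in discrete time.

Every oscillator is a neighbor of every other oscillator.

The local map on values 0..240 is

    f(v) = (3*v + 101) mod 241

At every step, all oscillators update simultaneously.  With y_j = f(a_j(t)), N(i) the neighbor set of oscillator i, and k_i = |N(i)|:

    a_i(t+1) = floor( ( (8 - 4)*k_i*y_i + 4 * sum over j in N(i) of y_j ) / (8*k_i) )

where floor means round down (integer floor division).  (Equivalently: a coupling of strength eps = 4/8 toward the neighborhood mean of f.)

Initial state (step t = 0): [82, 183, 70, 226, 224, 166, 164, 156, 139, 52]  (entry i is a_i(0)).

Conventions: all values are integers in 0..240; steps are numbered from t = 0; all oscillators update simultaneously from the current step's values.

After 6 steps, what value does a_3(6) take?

Simulating step by step:
t=0: [82, 183, 70, 226, 224, 166, 164, 156, 139, 52]
t=1: [92, 120, 76, 70, 67, 97, 94, 84, 61, 52]
t=2: [118, 155, 96, 88, 84, 124, 120, 107, 76, 64]
t=3: [175, 118, 146, 135, 130, 183, 178, 161, 119, 103]
t=4: [133, 164, 95, 80, 73, 144, 137, 115, 166, 144]
t=5: [58, 99, 114, 94, 85, 73, 63, 141, 102, 73]
t=6: [74, 128, 148, 122, 110, 94, 80, 77, 132, 94]

Answer: a_3(6) = 122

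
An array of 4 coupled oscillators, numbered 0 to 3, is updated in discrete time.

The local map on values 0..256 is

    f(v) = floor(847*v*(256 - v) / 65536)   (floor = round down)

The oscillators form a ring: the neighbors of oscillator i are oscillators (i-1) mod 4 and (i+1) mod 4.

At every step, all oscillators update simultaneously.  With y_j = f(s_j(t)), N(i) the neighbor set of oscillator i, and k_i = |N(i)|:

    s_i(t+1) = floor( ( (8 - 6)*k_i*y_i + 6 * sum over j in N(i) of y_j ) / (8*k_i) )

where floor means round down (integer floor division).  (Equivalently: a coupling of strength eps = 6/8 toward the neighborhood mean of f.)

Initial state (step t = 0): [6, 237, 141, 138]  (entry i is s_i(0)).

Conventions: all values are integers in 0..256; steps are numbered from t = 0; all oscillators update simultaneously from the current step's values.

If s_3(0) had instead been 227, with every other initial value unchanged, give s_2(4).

Simulating step by step:
t=0: [6, 237, 141, 227]
t=1: [58, 100, 105, 106]
t=2: [189, 182, 203, 183]
t=3: [170, 156, 164, 156]
t=4: [197, 193, 199, 193]

Answer: s_2(4) = 199
Key observation: This trace re-runs the system from the modified initial state.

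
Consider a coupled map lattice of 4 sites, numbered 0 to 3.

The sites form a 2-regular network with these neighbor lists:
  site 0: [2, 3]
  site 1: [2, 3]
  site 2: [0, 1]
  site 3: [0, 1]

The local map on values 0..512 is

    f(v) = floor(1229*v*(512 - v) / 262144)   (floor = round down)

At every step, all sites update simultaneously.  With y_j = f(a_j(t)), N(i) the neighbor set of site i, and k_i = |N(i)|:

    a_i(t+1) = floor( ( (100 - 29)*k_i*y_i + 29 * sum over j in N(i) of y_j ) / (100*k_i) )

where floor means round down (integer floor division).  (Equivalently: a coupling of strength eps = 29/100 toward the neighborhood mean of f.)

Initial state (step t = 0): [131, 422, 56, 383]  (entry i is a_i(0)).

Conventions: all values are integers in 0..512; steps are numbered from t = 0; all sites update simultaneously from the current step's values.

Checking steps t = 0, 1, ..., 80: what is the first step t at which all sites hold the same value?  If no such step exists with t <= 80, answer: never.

Simulating step by step:
t=0: [131, 422, 56, 383]  (not all equal)
t=1: [216, 177, 144, 223]  (not all equal)
t=2: [292, 276, 259, 297]  (not all equal)
t=3: [301, 304, 305, 300]  (not all equal)
t=4: [296, 296, 295, 297]  (not all equal)
t=5: [299, 299, 299, 299]  (all equal)

Answer: 5
Key observation: Synchronization is absorbing here: once all sites are equal they stay equal, and step 5 is the first all-equal step.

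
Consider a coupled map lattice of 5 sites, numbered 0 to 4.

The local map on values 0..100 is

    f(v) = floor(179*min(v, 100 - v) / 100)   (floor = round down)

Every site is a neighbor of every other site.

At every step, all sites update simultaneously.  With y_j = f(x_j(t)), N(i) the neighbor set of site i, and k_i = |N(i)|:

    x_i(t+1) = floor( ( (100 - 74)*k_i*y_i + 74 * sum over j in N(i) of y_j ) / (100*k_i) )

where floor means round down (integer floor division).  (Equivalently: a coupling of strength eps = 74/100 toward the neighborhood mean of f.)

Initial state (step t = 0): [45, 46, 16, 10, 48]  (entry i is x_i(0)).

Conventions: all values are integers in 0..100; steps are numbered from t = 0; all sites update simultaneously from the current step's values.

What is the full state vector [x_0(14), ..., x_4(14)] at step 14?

Answer: [23, 23, 23, 23, 23]

Derivation:
t=0: [45, 46, 16, 10, 48]
t=1: [60, 60, 56, 55, 60]
t=2: [73, 73, 74, 74, 73]
t=3: [47, 47, 47, 47, 47]
t=4: [84, 84, 84, 84, 84]
t=5: [28, 28, 28, 28, 28]
t=6: [50, 50, 50, 50, 50]
t=7: [89, 89, 89, 89, 89]
t=8: [19, 19, 19, 19, 19]
t=9: [34, 34, 34, 34, 34]
t=10: [60, 60, 60, 60, 60]
t=11: [71, 71, 71, 71, 71]
t=12: [51, 51, 51, 51, 51]
t=13: [87, 87, 87, 87, 87]
t=14: [23, 23, 23, 23, 23]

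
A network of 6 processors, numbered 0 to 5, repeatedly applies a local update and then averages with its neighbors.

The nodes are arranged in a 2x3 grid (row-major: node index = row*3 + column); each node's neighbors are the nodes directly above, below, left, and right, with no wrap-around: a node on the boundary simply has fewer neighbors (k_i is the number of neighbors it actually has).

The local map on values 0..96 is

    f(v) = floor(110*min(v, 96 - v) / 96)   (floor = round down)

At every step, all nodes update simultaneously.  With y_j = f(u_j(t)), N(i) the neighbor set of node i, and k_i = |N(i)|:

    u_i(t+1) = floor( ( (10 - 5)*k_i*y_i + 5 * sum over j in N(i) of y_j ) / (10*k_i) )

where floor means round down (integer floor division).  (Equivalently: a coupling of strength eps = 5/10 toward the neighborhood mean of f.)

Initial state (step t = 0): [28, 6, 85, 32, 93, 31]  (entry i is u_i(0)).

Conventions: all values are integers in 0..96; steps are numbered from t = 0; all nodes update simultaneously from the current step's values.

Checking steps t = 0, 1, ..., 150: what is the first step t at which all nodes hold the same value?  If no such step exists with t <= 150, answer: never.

Simulating step by step:
t=0: [28, 6, 85, 32, 93, 31]  (not all equal)
t=1: [26, 10, 16, 26, 14, 21]  (not all equal)
t=2: [24, 16, 17, 25, 18, 20]  (not all equal)
t=3: [25, 20, 19, 25, 21, 20]  (not all equal)
t=4: [26, 23, 21, 27, 24, 22]  (not all equal)
t=5: [28, 26, 24, 29, 27, 25]  (not all equal)
t=6: [31, 29, 27, 32, 30, 28]  (not all equal)
t=7: [34, 33, 31, 35, 33, 32]  (not all equal)
t=8: [38, 36, 35, 38, 37, 36]  (not all equal)
t=9: [42, 41, 40, 42, 41, 41]  (not all equal)
t=10: [47, 46, 45, 47, 46, 45]  (not all equal)
t=11: [52, 52, 51, 52, 52, 51]  (not all equal)
t=12: [50, 50, 50, 50, 50, 50]  (all equal)

Answer: 12
Key observation: Synchronization is absorbing here: once all nodes are equal they stay equal, and step 12 is the first all-equal step.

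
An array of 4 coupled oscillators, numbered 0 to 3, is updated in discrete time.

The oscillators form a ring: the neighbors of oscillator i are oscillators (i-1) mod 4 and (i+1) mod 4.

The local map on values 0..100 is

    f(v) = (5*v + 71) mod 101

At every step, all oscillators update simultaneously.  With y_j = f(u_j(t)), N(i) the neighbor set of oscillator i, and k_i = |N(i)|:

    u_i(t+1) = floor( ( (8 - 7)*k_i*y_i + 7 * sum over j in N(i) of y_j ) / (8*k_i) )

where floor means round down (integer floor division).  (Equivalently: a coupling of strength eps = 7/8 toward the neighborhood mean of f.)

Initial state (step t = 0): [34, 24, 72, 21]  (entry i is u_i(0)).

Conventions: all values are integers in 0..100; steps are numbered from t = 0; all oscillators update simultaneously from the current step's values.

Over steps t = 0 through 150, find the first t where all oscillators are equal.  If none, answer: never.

Answer: 18
Key observation: Synchronization is absorbing here: once all oscillators are equal they stay equal, and step 18 is the first all-equal step.

Derivation:
t=0: [34, 24, 72, 21]  (not all equal)
t=1: [77, 40, 75, 38]  (not all equal)
t=2: [62, 49, 61, 48]  (not all equal)
t=3: [18, 67, 18, 67]  (not all equal)
t=4: [9, 52, 9, 52]  (not all equal)
t=5: [26, 16, 26, 16]  (not all equal)
t=6: [56, 93, 56, 93]  (not all equal)
t=7: [33, 45, 33, 45]  (not all equal)
t=8: [86, 41, 86, 41]  (not all equal)
t=9: [76, 94, 76, 94]  (not all equal)
t=10: [37, 45, 37, 45]  (not all equal)
t=11: [89, 59, 89, 59]  (not all equal)
t=12: [56, 17, 56, 17]  (not all equal)
t=13: [54, 48, 54, 48]  (not all equal)
t=14: [11, 34, 11, 34]  (not all equal)
t=15: [37, 26, 37, 26]  (not all equal)
t=16: [94, 59, 94, 59]  (not all equal)
t=17: [59, 39, 59, 39]  (not all equal)
t=18: [63, 63, 63, 63]  (all equal)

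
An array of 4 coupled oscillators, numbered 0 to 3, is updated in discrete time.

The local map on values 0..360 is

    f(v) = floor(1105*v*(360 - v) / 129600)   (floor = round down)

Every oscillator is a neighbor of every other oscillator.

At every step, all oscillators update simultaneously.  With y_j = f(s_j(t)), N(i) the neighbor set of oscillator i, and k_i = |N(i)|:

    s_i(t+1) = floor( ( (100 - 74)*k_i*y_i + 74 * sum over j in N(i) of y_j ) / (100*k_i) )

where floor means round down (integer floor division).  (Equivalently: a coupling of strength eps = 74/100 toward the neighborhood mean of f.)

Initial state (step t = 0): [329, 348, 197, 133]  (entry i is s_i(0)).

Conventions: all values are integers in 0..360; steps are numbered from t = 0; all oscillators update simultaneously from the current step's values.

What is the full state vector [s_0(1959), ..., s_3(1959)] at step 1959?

Answer: [207, 207, 207, 207]
Key observation: The state at step 8, [270, 270, 270, 270], reappears at step 10: the system is in a cycle of period 2 from step 8 on.  Therefore the state at step 1959 equals the state at step 8 + ((1959 - 8) mod 2) = 9, which is [207, 207, 207, 207].

Derivation:
t=0: [329, 348, 197, 133]
t=1: [161, 161, 164, 164]
t=2: [273, 273, 273, 273]
t=3: [202, 202, 202, 202]
t=4: [272, 272, 272, 272]
t=5: [204, 204, 204, 204]
t=6: [271, 271, 271, 271]
t=7: [205, 205, 205, 205]
t=8: [270, 270, 270, 270]
t=9: [207, 207, 207, 207]
t=10: [270, 270, 270, 270]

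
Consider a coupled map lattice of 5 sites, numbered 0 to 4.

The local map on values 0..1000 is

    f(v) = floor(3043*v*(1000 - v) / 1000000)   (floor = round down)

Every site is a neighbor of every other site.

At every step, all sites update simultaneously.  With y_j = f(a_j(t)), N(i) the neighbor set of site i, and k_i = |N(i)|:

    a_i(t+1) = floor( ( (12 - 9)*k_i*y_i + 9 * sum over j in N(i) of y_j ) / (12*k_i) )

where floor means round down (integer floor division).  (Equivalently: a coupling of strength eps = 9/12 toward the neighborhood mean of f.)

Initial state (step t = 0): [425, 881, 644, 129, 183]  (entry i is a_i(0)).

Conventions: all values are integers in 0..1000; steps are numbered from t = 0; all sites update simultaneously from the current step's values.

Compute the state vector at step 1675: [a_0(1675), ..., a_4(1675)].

Answer: [595, 595, 595, 595, 595]
Key observation: The state at step 22, [733, 733, 733, 733, 733], reappears at step 24: the system is in a cycle of period 2 from step 22 on.  Therefore the state at step 1675 equals the state at step 22 + ((1675 - 22) mod 2) = 23, which is [595, 595, 595, 595, 595].

Derivation:
t=0: [425, 881, 644, 129, 183]
t=1: [525, 498, 522, 500, 507]
t=2: [759, 759, 759, 759, 759]
t=3: [556, 556, 556, 556, 556]
t=4: [751, 751, 751, 751, 751]
t=5: [569, 569, 569, 569, 569]
t=6: [746, 746, 746, 746, 746]
t=7: [576, 576, 576, 576, 576]
t=8: [743, 743, 743, 743, 743]
t=9: [581, 581, 581, 581, 581]
t=10: [740, 740, 740, 740, 740]
t=11: [585, 585, 585, 585, 585]
t=12: [738, 738, 738, 738, 738]
t=13: [588, 588, 588, 588, 588]
t=14: [737, 737, 737, 737, 737]
t=15: [589, 589, 589, 589, 589]
t=16: [736, 736, 736, 736, 736]
t=17: [591, 591, 591, 591, 591]
t=18: [735, 735, 735, 735, 735]
t=19: [592, 592, 592, 592, 592]
t=20: [734, 734, 734, 734, 734]
t=21: [594, 594, 594, 594, 594]
t=22: [733, 733, 733, 733, 733]
t=23: [595, 595, 595, 595, 595]
t=24: [733, 733, 733, 733, 733]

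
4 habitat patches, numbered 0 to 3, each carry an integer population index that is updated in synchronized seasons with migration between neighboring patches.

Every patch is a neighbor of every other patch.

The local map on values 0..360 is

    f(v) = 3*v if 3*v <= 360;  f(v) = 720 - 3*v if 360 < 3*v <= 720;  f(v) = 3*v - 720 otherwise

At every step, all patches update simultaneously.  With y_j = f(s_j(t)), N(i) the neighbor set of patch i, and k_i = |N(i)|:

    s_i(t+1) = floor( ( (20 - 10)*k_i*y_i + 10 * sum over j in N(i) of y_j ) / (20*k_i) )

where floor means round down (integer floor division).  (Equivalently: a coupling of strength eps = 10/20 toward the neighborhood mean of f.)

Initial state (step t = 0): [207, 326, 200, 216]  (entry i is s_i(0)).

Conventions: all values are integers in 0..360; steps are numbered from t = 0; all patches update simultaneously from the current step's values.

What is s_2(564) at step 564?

Answer: s_2(564) = 274
Key observation: The state at step 35, [87, 92, 94, 88], reappears at step 37: the system is in a cycle of period 2 from step 35 on.  Therefore the state at step 564 equals the state at step 35 + ((564 - 35) mod 2) = 36, which is [267, 272, 274, 268].

Derivation:
t=0: [207, 326, 200, 216]
t=1: [124, 177, 131, 115]
t=2: [317, 264, 310, 316]
t=3: [200, 147, 193, 199]
t=4: [150, 203, 157, 151]
t=5: [239, 186, 232, 238]
t=6: [33, 86, 40, 34]
t=7: [129, 182, 136, 130]
t=8: [302, 249, 295, 301]
t=9: [155, 102, 148, 154]
t=10: [267, 284, 274, 268]
t=11: [93, 110, 100, 94]
t=12: [291, 308, 298, 292]
t=13: [165, 182, 172, 166]
t=14: [212, 195, 205, 211]
t=15: [96, 113, 103, 97]
t=16: [300, 317, 307, 301]
t=17: [192, 209, 199, 193]
t=18: [131, 114, 124, 130]
t=19: [333, 338, 340, 334]
t=20: [285, 290, 292, 286]
t=21: [141, 146, 148, 142]
t=22: [290, 285, 283, 289]
t=23: [143, 138, 136, 142]
t=24: [297, 302, 304, 298]
t=25: [177, 182, 184, 178]
t=26: [182, 177, 175, 181]
t=27: [180, 185, 187, 181]
t=28: [173, 168, 166, 172]
t=29: [207, 212, 214, 208]
t=30: [92, 87, 85, 91]
t=31: [269, 264, 262, 268]
t=32: [80, 75, 73, 79]
t=33: [233, 228, 226, 232]
t=34: [27, 32, 34, 28]
t=35: [87, 92, 94, 88]
t=36: [267, 272, 274, 268]
t=37: [87, 92, 94, 88]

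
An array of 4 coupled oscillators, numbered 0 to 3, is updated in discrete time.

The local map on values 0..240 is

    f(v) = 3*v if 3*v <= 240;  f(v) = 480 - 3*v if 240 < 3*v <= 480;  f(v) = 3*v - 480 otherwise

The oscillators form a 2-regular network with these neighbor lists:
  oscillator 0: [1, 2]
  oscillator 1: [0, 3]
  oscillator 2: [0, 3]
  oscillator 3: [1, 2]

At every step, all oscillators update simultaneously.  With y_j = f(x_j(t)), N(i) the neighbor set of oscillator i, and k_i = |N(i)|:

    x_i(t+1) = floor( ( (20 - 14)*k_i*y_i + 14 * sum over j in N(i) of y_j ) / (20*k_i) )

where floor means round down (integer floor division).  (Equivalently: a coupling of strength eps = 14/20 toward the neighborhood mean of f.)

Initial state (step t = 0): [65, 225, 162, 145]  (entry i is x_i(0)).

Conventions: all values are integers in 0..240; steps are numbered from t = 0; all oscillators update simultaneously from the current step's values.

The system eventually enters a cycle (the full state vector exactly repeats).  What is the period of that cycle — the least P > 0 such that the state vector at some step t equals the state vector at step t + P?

Simulating step by step:
t=0: [65, 225, 162, 145]
t=1: [128, 142, 85, 83]
t=2: [126, 130, 181, 166]
t=3: [84, 69, 60, 58]
t=4: [203, 202, 194, 187]
t=5: [118, 111, 104, 104]
t=6: [148, 147, 153, 160]
t=7: [31, 24, 18, 21]
t=8: [72, 76, 70, 63]
t=9: [218, 210, 204, 210]
t=10: [150, 158, 153, 143]
t=11: [18, 30, 34, 24]
t=12: [83, 71, 74, 88]
t=13: [221, 220, 223, 217]
t=14: [184, 177, 180, 180]
t=15: [60, 61, 64, 56]
t=16: [185, 176, 179, 181]
t=17: [59, 62, 65, 55]
t=18: [186, 175, 178, 182]
t=19: [58, 63, 66, 54]
t=20: [187, 174, 177, 184]
t=21: [56, 66, 68, 54]
t=22: [191, 174, 176, 189]
t=23: [59, 75, 77, 57]
t=24: [212, 189, 191, 210]
t=25: [109, 133, 135, 108]
t=26: [100, 132, 130, 101]
t=27: [114, 150, 151, 114]
t=28: [61, 105, 104, 61]
t=29: [171, 177, 178, 171]
t=30: [46, 38, 39, 46]
t=31: [122, 130, 131, 122]
t=32: [96, 106, 105, 96]
t=33: [172, 183, 183, 172]
t=34: [59, 45, 45, 59]
t=35: [147, 164, 164, 147]
t=36: [20, 30, 30, 20]
t=37: [81, 69, 69, 81]
t=38: [216, 228, 228, 216]
t=39: [193, 178, 178, 193]
t=40: [67, 85, 85, 67]
t=41: [217, 208, 208, 217]
t=42: [152, 162, 162, 152]
t=43: [11, 18, 18, 11]
t=44: [47, 39, 39, 47]
t=45: [124, 133, 133, 124]
t=46: [89, 99, 99, 89]
t=47: [192, 204, 204, 192]
t=48: [121, 106, 106, 121]
t=49: [148, 130, 130, 148]
t=50: [73, 52, 52, 73]
t=51: [174, 200, 200, 174]
t=52: [96, 65, 65, 96]
t=53: [194, 192, 192, 194]
t=54: [97, 100, 100, 97]
t=55: [182, 186, 186, 182]
t=56: [74, 69, 69, 74]
t=57: [211, 217, 217, 211]
t=58: [165, 158, 158, 165]
t=59: [8, 12, 12, 8]
t=60: [32, 27, 27, 32]
t=61: [85, 91, 91, 85]
t=62: [212, 219, 219, 212]
t=63: [170, 162, 162, 170]
t=64: [13, 22, 22, 13]
t=65: [57, 47, 47, 57]
t=66: [150, 162, 162, 150]
t=67: [13, 22, 22, 13]

Answer: 3
Key observation: The state at step 64, [13, 22, 22, 13], reappears at step 67 — and no state repeats earlier — so the cycle the system enters has period 3.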